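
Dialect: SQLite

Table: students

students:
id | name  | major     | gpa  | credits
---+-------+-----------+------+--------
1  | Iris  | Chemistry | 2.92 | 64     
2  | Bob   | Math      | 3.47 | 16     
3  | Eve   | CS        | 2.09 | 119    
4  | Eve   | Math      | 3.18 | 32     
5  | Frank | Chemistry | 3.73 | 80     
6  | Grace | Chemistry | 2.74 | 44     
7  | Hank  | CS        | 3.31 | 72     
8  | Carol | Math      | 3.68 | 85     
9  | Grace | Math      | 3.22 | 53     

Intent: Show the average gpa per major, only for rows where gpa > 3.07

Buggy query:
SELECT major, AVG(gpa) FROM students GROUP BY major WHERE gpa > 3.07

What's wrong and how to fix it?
Bug: WHERE cannot follow GROUP BY

Fix: Place WHERE between FROM and GROUP BY

Corrected query:
SELECT major, AVG(gpa) FROM students WHERE gpa > 3.07 GROUP BY major

Result:
major     | AVG(gpa)
----------+---------
CS        | 3.31    
Chemistry | 3.73    
Math      | 3.3875  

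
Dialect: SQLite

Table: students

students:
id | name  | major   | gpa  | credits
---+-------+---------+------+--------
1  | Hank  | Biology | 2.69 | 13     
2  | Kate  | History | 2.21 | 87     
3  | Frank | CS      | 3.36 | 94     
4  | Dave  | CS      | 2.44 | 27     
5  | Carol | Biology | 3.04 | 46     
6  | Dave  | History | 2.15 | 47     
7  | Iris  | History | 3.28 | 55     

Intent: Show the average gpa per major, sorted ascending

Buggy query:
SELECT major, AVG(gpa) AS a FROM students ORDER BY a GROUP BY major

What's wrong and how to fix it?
Bug: GROUP BY must precede ORDER BY

Fix: Move ORDER BY to the end, after GROUP BY

Corrected query:
SELECT major, AVG(gpa) AS a FROM students GROUP BY major ORDER BY a

Result:
major   | a       
--------+---------
History | 2.546667
Biology | 2.865   
CS      | 2.9     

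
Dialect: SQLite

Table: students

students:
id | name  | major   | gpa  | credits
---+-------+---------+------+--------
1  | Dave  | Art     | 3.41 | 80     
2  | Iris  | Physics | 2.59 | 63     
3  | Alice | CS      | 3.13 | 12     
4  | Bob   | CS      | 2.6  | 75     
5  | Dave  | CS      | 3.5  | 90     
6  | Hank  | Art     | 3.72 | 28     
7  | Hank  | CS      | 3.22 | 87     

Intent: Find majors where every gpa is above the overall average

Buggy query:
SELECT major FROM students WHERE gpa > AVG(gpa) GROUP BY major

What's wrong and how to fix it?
Bug: WHERE evaluates per row before aggregation, so AVG() is unavailable

Fix: Compute the overall average in a scalar subquery and compare each group's MIN against it in HAVING

Corrected query:
SELECT major FROM students GROUP BY major HAVING MIN(gpa) > (SELECT AVG(gpa) FROM students)

Result:
major
-----
Art  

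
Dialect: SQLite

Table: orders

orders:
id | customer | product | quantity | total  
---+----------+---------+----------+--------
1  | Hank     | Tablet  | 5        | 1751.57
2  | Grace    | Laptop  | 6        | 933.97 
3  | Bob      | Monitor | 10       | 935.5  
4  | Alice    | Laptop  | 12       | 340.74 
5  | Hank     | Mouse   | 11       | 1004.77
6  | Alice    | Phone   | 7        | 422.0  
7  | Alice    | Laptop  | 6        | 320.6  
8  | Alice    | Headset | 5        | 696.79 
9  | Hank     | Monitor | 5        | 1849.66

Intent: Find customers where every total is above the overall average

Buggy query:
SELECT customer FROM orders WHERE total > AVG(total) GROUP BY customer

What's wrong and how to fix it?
Bug: AVG() is an aggregate; it can't sit directly in WHERE

Fix: Compute the overall average in a scalar subquery and compare each group's MIN against it in HAVING

Corrected query:
SELECT customer FROM orders GROUP BY customer HAVING MIN(total) > (SELECT AVG(total) FROM orders)

Result:
customer
--------
Bob     
Grace   
Hank    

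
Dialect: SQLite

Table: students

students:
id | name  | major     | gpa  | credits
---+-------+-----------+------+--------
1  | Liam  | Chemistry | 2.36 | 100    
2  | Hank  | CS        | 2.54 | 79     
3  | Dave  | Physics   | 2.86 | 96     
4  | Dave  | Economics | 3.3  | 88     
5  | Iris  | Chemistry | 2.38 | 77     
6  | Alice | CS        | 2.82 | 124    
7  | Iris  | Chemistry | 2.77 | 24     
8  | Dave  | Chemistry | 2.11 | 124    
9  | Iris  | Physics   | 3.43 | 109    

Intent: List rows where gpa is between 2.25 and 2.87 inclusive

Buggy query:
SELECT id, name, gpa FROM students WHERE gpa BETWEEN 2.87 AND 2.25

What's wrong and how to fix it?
Bug: The bounds are reversed; BETWEEN a AND b requires a <= b to match anything

Fix: Swap the bounds so the smaller value comes first

Corrected query:
SELECT id, name, gpa FROM students WHERE gpa BETWEEN 2.25 AND 2.87

Result:
id | name  | gpa 
---+-------+-----
1  | Liam  | 2.36
2  | Hank  | 2.54
3  | Dave  | 2.86
5  | Iris  | 2.38
6  | Alice | 2.82
7  | Iris  | 2.77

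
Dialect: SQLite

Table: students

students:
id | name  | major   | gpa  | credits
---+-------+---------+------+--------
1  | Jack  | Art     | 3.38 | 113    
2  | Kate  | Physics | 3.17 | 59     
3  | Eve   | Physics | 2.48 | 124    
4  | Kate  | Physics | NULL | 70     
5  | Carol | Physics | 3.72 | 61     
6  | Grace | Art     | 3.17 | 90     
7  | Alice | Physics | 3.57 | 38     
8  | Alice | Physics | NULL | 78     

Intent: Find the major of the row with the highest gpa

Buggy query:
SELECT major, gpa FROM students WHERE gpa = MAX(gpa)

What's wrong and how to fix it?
Bug: WHERE is evaluated per row; an aggregate over the whole table isn't defined there

Fix: Wrap MAX in a scalar subquery so WHERE compares against a single value

Corrected query:
SELECT major, gpa FROM students WHERE gpa = (SELECT MAX(gpa) FROM students)

Result:
major   | gpa 
--------+-----
Physics | 3.72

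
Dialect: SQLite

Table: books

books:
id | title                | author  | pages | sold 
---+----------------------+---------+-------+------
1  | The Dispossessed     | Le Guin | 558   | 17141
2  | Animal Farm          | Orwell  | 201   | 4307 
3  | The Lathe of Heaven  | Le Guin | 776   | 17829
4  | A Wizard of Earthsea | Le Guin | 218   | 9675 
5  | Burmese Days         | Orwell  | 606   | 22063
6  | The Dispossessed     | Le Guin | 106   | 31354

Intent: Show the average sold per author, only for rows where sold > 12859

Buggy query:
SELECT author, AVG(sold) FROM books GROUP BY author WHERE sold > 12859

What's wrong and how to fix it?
Bug: Row-level WHERE must come before GROUP BY in the clause order

Fix: Place WHERE between FROM and GROUP BY

Corrected query:
SELECT author, AVG(sold) FROM books WHERE sold > 12859 GROUP BY author

Result:
author  | AVG(sold)
--------+----------
Le Guin | 22108    
Orwell  | 22063    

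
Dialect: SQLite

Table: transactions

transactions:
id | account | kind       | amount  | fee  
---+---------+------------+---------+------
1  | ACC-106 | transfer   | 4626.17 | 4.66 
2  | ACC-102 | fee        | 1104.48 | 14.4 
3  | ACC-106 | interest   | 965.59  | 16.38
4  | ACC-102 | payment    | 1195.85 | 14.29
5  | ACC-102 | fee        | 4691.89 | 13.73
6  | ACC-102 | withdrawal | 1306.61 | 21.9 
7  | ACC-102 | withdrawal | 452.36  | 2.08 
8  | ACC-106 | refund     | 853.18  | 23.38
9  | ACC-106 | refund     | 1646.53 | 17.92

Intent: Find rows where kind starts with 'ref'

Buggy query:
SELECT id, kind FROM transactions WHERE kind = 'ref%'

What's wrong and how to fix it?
Bug: Wildcards only work with LIKE; '=' treats '%' as a literal character

Fix: Use LIKE for wildcard pattern matching

Corrected query:
SELECT id, kind FROM transactions WHERE kind LIKE 'ref%'

Result:
id | kind  
---+-------
8  | refund
9  | refund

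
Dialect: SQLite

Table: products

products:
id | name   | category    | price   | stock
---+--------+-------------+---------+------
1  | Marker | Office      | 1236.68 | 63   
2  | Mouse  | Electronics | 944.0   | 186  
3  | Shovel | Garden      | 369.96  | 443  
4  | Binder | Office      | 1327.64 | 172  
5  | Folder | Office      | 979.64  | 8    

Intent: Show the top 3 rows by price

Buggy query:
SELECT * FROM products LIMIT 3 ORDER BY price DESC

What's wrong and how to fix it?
Bug: ORDER BY cannot follow LIMIT; LIMIT is the final clause

Fix: Swap the clauses: ORDER BY first, then LIMIT

Corrected query:
SELECT * FROM products ORDER BY price DESC LIMIT 3

Result:
id | name   | category | price   | stock
---+--------+----------+---------+------
4  | Binder | Office   | 1327.64 | 172  
1  | Marker | Office   | 1236.68 | 63   
5  | Folder | Office   | 979.64  | 8    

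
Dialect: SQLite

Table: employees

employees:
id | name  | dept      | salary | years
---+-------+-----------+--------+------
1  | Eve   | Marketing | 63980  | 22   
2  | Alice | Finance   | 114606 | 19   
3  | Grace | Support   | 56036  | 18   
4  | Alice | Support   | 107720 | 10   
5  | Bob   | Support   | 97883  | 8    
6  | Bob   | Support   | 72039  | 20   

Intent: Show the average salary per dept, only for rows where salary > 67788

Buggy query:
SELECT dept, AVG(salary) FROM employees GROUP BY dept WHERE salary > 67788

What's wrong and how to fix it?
Bug: WHERE cannot follow GROUP BY

Fix: Place WHERE between FROM and GROUP BY

Corrected query:
SELECT dept, AVG(salary) FROM employees WHERE salary > 67788 GROUP BY dept

Result:
dept    | AVG(salary) 
--------+-------------
Finance | 114606      
Support | 92547.333333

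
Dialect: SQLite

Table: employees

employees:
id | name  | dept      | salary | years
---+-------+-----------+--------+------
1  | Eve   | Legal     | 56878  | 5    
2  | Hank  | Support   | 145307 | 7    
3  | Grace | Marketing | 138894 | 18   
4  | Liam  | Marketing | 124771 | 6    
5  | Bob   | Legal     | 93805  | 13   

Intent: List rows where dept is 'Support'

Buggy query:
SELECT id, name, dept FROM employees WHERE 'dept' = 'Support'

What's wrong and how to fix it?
Bug: Single quotes denote string literals in SQL; the column name is being compared as a constant string

Fix: Reference the column as dept without single quotes

Corrected query:
SELECT id, name, dept FROM employees WHERE dept = 'Support'

Result:
id | name | dept   
---+------+--------
2  | Hank | Support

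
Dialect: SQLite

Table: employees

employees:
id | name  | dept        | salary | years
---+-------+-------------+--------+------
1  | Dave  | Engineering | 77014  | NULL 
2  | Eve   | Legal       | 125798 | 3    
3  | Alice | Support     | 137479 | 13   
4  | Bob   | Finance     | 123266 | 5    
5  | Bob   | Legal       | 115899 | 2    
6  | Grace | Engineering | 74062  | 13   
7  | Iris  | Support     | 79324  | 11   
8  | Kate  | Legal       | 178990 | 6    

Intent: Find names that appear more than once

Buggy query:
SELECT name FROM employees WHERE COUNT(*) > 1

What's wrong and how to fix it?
Bug: COUNT(*) is an aggregate and cannot be used in WHERE

Fix: Group first, then use HAVING for the count condition

Corrected query:
SELECT name FROM employees GROUP BY name HAVING COUNT(*) > 1

Result:
name
----
Bob 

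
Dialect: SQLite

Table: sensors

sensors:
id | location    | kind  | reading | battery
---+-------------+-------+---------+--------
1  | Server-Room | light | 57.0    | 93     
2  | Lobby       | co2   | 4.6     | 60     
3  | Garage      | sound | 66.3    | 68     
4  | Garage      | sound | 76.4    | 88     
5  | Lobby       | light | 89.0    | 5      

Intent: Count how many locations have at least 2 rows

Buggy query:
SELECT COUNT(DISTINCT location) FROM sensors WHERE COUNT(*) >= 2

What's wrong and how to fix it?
Bug: COUNT(*) cannot appear in WHERE; the per-group count doesn't exist yet

Fix: Use a subquery that GROUPs and filters with HAVING, then count its rows

Corrected query:
SELECT COUNT(*) FROM (SELECT location FROM sensors GROUP BY location HAVING COUNT(*) >= 2)

Result:
COUNT(*)
--------
2       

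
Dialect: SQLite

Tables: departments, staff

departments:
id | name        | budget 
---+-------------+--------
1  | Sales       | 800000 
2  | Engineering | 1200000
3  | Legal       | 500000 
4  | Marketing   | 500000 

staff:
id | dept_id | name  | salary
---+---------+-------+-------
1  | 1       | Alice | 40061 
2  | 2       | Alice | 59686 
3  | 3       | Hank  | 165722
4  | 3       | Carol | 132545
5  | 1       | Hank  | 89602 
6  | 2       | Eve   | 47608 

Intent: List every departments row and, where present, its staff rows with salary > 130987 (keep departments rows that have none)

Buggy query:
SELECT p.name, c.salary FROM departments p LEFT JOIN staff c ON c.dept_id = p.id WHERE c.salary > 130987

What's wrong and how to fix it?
Bug: Filtering c.salary in WHERE discards the NULL rows produced by LEFT JOIN, turning it into an inner join

Fix: Move the right-table condition into the ON clause so unmatched parents are kept

Corrected query:
SELECT p.name, c.salary FROM departments p LEFT JOIN staff c ON c.dept_id = p.id AND c.salary > 130987

Result:
name        | salary
------------+-------
Sales       | NULL  
Engineering | NULL  
Legal       | 132545
Legal       | 165722
Marketing   | NULL  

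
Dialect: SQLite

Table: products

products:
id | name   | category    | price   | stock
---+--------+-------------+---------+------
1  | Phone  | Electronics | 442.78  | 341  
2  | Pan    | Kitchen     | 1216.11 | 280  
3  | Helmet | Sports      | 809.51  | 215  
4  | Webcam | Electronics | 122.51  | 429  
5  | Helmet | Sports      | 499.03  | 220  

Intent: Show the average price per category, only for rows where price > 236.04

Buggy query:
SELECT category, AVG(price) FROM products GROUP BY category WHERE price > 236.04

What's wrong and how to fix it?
Bug: WHERE cannot follow GROUP BY

Fix: Place WHERE between FROM and GROUP BY

Corrected query:
SELECT category, AVG(price) FROM products WHERE price > 236.04 GROUP BY category

Result:
category    | AVG(price)
------------+-----------
Electronics | 442.78    
Kitchen     | 1216.11   
Sports      | 654.27    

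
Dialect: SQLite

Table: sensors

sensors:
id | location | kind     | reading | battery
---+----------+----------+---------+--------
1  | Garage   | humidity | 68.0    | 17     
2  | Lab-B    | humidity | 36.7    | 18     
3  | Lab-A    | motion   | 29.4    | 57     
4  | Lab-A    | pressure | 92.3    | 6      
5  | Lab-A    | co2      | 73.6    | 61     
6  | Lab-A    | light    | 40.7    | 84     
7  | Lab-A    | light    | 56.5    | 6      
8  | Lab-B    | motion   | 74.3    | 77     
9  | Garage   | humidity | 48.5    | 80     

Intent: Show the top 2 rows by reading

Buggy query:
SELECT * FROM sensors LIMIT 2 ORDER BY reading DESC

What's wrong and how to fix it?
Bug: LIMIT must come after ORDER BY

Fix: Sort with ORDER BY, then apply LIMIT

Corrected query:
SELECT * FROM sensors ORDER BY reading DESC LIMIT 2

Result:
id | location | kind     | reading | battery
---+----------+----------+---------+--------
4  | Lab-A    | pressure | 92.3    | 6      
8  | Lab-B    | motion   | 74.3    | 77     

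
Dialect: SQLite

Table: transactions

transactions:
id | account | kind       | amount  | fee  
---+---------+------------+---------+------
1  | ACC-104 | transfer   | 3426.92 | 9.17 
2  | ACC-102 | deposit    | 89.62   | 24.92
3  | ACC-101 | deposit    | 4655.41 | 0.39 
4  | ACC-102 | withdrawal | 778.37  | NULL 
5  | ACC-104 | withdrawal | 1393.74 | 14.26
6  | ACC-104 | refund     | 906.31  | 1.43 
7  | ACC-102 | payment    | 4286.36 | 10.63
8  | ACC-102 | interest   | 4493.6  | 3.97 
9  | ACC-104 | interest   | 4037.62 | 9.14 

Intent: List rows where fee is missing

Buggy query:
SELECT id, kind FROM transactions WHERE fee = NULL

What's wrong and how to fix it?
Bug: Comparing to NULL with '=' never matches; NULL = NULL is unknown, not true

Fix: Use IS NULL to test for NULL

Corrected query:
SELECT id, kind FROM transactions WHERE fee IS NULL

Result:
id | kind      
---+-----------
4  | withdrawal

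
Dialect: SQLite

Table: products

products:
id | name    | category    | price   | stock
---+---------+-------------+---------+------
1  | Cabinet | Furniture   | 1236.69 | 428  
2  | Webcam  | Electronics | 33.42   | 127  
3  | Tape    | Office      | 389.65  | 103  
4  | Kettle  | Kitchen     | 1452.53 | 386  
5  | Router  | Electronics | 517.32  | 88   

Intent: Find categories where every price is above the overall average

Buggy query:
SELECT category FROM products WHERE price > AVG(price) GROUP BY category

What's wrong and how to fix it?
Bug: AVG() is an aggregate; it can't sit directly in WHERE

Fix: Compute the overall average in a scalar subquery and compare each group's MIN against it in HAVING

Corrected query:
SELECT category FROM products GROUP BY category HAVING MIN(price) > (SELECT AVG(price) FROM products)

Result:
category 
---------
Furniture
Kitchen  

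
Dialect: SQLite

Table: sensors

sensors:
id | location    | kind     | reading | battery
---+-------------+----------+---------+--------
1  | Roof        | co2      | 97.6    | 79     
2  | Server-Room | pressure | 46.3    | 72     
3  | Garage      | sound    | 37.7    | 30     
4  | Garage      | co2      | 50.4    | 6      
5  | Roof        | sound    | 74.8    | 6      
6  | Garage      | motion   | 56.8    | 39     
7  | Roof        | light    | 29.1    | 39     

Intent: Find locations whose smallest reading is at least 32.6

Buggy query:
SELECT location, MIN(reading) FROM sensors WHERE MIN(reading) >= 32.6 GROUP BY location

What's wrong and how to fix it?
Bug: MIN() in WHERE is a misuse of aggregate

Fix: Use HAVING for the per-group MIN condition

Corrected query:
SELECT location, MIN(reading) FROM sensors GROUP BY location HAVING MIN(reading) >= 32.6

Result:
location    | MIN(reading)
------------+-------------
Garage      | 37.7        
Server-Room | 46.3        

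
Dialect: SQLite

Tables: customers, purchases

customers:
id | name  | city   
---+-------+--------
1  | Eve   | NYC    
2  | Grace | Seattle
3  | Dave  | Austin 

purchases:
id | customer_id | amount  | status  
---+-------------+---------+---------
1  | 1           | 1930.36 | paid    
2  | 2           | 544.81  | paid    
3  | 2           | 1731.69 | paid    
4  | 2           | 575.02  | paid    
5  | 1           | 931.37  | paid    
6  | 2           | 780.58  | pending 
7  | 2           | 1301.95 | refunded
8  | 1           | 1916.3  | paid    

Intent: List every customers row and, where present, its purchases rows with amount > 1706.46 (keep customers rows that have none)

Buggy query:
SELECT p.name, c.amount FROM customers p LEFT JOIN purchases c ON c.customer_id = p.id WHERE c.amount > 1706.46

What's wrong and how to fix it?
Bug: Filtering c.amount in WHERE discards the NULL rows produced by LEFT JOIN, turning it into an inner join

Fix: Move the right-table condition into the ON clause so unmatched parents are kept

Corrected query:
SELECT p.name, c.amount FROM customers p LEFT JOIN purchases c ON c.customer_id = p.id AND c.amount > 1706.46

Result:
name  | amount 
------+--------
Eve   | 1916.3 
Eve   | 1930.36
Grace | 1731.69
Dave  | NULL   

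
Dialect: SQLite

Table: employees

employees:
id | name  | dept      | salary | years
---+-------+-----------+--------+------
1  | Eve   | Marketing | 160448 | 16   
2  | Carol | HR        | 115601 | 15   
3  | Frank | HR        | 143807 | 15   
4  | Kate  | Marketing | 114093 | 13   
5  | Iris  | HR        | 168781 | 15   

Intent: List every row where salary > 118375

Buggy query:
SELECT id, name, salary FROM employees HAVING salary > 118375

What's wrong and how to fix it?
Bug: This is a non-aggregate query (no GROUP BY, no aggregates), so in SQLite the HAVING clause is invalid here; a row-level condition belongs in WHERE

Fix: Replace HAVING with WHERE since the condition applies to individual rows

Corrected query:
SELECT id, name, salary FROM employees WHERE salary > 118375

Result:
id | name  | salary
---+-------+-------
1  | Eve   | 160448
3  | Frank | 143807
5  | Iris  | 168781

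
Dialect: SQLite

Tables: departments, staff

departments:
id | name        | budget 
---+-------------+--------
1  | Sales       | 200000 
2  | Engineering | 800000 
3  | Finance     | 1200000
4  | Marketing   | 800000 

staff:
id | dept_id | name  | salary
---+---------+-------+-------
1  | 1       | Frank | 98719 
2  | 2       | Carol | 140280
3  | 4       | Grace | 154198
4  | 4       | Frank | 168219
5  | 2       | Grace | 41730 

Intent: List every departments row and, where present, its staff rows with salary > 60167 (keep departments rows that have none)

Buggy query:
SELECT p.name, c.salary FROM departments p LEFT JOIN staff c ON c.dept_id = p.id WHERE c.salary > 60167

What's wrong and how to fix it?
Bug: A WHERE condition on the right-hand table after LEFT JOIN drops unmatched parents

Fix: Put 'c.salary > 60167' in the JOIN's ON clause instead of WHERE

Corrected query:
SELECT p.name, c.salary FROM departments p LEFT JOIN staff c ON c.dept_id = p.id AND c.salary > 60167

Result:
name        | salary
------------+-------
Sales       | 98719 
Engineering | 140280
Finance     | NULL  
Marketing   | 154198
Marketing   | 168219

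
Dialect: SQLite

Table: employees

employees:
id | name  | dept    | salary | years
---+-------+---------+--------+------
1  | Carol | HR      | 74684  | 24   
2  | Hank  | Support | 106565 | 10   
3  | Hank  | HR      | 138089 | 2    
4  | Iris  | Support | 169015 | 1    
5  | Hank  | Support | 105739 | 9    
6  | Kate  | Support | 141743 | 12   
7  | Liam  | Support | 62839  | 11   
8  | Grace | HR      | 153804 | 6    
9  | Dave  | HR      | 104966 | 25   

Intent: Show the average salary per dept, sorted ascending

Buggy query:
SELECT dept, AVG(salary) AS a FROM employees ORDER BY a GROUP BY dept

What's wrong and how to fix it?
Bug: ORDER BY appears before GROUP BY; SQL clause order requires GROUP BY first

Fix: Move ORDER BY to the end, after GROUP BY

Corrected query:
SELECT dept, AVG(salary) AS a FROM employees GROUP BY dept ORDER BY a

Result:
dept    | a        
--------+----------
Support | 117180.2 
HR      | 117885.75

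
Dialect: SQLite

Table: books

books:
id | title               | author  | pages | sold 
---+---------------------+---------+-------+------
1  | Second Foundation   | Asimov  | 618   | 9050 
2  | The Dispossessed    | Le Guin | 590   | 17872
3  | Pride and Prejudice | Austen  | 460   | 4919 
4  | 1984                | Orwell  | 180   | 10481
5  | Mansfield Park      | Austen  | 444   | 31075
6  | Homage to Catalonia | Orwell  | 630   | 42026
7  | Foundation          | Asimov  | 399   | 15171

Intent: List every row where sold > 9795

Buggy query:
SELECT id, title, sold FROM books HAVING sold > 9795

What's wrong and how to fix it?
Bug: This is a non-aggregate query (no GROUP BY, no aggregates), so in SQLite the HAVING clause is invalid here; a row-level condition belongs in WHERE

Fix: Use WHERE for row-level filtering

Corrected query:
SELECT id, title, sold FROM books WHERE sold > 9795

Result:
id | title               | sold 
---+---------------------+------
2  | The Dispossessed    | 17872
4  | 1984                | 10481
5  | Mansfield Park      | 31075
6  | Homage to Catalonia | 42026
7  | Foundation          | 15171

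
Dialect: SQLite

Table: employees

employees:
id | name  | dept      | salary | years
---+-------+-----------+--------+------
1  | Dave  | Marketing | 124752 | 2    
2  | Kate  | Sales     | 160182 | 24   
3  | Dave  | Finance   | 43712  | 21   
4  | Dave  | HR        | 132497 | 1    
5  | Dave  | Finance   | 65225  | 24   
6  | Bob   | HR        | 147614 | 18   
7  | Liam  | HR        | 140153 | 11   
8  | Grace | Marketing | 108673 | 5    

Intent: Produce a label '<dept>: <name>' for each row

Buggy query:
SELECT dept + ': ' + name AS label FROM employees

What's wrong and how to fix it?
Bug: SQLite uses || for string concatenation; + coerces text to numbers (yielding 0)

Fix: Use the || operator for string concatenation

Corrected query:
SELECT dept || ': ' || name AS label FROM employees

Result:
label           
----------------
Marketing: Dave 
Sales: Kate     
Finance: Dave   
HR: Dave        
Finance: Dave   
HR: Bob         
HR: Liam        
Marketing: Grace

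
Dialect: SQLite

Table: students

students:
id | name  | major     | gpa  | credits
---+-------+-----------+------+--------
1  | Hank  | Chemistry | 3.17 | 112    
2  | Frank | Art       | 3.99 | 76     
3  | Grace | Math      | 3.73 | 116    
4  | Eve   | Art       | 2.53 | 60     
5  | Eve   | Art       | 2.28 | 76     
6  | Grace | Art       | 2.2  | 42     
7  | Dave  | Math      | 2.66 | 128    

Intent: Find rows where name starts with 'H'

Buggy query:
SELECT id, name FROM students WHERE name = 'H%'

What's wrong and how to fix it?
Bug: Wildcards only work with LIKE; '=' treats '%' as a literal character

Fix: Use LIKE for wildcard pattern matching

Corrected query:
SELECT id, name FROM students WHERE name LIKE 'H%'

Result:
id | name
---+-----
1  | Hank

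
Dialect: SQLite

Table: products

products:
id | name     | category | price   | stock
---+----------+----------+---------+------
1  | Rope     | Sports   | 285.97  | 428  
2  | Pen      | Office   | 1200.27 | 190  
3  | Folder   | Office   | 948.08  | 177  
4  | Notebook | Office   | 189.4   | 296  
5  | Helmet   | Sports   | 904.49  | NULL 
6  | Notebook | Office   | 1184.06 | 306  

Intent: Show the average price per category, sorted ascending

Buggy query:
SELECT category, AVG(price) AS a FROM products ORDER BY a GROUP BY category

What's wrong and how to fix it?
Bug: GROUP BY must precede ORDER BY

Fix: Move ORDER BY to the end, after GROUP BY

Corrected query:
SELECT category, AVG(price) AS a FROM products GROUP BY category ORDER BY a

Result:
category | a       
---------+---------
Sports   | 595.23  
Office   | 880.4525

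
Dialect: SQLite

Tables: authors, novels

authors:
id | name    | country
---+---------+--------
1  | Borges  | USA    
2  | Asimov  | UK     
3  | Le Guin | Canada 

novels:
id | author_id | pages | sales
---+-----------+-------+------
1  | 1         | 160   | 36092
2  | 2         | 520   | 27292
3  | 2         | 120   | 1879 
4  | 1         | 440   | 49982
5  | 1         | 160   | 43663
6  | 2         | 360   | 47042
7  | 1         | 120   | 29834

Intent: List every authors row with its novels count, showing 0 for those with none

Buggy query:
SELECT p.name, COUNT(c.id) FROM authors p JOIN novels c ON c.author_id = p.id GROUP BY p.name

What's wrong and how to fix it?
Bug: INNER JOIN drops authors rows that have no matching novels rows

Fix: Switch to LEFT JOIN to retain unmatched parent rows

Corrected query:
SELECT p.name, COUNT(c.id) FROM authors p LEFT JOIN novels c ON c.author_id = p.id GROUP BY p.name

Result:
name    | COUNT(c.id)
--------+------------
Asimov  | 3          
Borges  | 4          
Le Guin | 0          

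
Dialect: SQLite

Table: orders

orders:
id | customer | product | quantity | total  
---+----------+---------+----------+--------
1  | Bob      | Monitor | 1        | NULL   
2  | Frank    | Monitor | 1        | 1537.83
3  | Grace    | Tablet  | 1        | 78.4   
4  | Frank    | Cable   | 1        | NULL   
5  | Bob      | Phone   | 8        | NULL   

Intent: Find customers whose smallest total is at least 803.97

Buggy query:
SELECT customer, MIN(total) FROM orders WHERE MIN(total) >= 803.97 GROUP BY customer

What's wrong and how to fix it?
Bug: Aggregates like MIN are computed per group after WHERE runs

Fix: Use HAVING for the per-group MIN condition

Corrected query:
SELECT customer, MIN(total) FROM orders GROUP BY customer HAVING MIN(total) >= 803.97

Result:
customer | MIN(total)
---------+-----------
Frank    | 1537.83   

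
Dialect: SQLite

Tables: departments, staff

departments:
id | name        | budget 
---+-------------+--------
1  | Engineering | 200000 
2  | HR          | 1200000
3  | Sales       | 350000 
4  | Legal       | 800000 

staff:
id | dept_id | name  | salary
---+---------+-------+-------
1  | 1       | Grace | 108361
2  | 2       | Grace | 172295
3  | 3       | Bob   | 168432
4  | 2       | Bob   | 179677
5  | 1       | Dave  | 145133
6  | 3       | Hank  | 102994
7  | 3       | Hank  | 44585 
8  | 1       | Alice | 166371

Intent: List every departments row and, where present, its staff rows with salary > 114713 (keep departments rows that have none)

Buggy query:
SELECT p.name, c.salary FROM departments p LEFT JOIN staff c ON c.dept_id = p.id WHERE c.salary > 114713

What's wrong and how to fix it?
Bug: Filtering c.salary in WHERE discards the NULL rows produced by LEFT JOIN, turning it into an inner join

Fix: Put 'c.salary > 114713' in the JOIN's ON clause instead of WHERE

Corrected query:
SELECT p.name, c.salary FROM departments p LEFT JOIN staff c ON c.dept_id = p.id AND c.salary > 114713

Result:
name        | salary
------------+-------
Engineering | 145133
Engineering | 166371
HR          | 172295
HR          | 179677
Sales       | 168432
Legal       | NULL  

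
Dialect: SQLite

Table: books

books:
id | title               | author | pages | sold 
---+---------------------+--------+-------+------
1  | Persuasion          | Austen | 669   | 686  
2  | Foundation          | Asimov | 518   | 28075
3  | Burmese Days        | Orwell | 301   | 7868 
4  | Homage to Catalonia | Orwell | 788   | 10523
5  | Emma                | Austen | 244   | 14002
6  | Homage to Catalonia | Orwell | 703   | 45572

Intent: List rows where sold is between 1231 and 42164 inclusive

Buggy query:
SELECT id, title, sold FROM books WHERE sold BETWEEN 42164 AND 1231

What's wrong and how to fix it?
Bug: The bounds are reversed; BETWEEN a AND b requires a <= b to match anything

Fix: Write BETWEEN 1231 AND 42164

Corrected query:
SELECT id, title, sold FROM books WHERE sold BETWEEN 1231 AND 42164

Result:
id | title               | sold 
---+---------------------+------
2  | Foundation          | 28075
3  | Burmese Days        | 7868 
4  | Homage to Catalonia | 10523
5  | Emma                | 14002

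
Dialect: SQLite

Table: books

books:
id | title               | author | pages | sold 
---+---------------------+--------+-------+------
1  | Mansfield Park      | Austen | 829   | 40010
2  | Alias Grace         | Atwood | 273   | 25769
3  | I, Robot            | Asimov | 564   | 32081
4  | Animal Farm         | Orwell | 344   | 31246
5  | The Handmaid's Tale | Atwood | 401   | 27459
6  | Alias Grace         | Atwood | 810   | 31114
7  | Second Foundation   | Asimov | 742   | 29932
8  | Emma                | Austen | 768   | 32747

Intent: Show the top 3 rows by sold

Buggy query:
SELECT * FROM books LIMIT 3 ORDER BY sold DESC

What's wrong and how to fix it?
Bug: ORDER BY cannot follow LIMIT; LIMIT is the final clause

Fix: Sort with ORDER BY, then apply LIMIT

Corrected query:
SELECT * FROM books ORDER BY sold DESC LIMIT 3

Result:
id | title          | author | pages | sold 
---+----------------+--------+-------+------
1  | Mansfield Park | Austen | 829   | 40010
8  | Emma           | Austen | 768   | 32747
3  | I, Robot       | Asimov | 564   | 32081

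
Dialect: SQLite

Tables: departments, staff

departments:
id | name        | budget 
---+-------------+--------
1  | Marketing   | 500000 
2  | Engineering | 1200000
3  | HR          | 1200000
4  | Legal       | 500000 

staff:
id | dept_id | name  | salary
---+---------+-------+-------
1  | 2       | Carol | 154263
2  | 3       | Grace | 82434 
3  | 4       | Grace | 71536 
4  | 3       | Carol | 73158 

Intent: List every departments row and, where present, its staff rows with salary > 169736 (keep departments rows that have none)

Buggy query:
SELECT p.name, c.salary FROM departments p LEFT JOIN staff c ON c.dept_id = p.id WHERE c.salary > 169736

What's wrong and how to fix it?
Bug: A WHERE condition on the right-hand table after LEFT JOIN drops unmatched parents

Fix: Move the right-table condition into the ON clause so unmatched parents are kept

Corrected query:
SELECT p.name, c.salary FROM departments p LEFT JOIN staff c ON c.dept_id = p.id AND c.salary > 169736

Result:
name        | salary
------------+-------
Marketing   | NULL  
Engineering | NULL  
HR          | NULL  
Legal       | NULL  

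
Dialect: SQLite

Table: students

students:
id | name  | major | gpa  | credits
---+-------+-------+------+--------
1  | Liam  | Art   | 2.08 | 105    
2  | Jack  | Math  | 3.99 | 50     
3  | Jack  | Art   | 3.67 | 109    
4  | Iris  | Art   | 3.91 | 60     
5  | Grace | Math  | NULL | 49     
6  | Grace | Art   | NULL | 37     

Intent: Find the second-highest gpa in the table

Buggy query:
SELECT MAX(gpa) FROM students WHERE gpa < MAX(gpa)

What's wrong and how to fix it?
Bug: The inner MAX is an aggregate inside WHERE, which is not allowed

Fix: Put the inner MAX in a scalar subquery

Corrected query:
SELECT MAX(gpa) FROM students WHERE gpa < (SELECT MAX(gpa) FROM students)

Result:
MAX(gpa)
--------
3.91    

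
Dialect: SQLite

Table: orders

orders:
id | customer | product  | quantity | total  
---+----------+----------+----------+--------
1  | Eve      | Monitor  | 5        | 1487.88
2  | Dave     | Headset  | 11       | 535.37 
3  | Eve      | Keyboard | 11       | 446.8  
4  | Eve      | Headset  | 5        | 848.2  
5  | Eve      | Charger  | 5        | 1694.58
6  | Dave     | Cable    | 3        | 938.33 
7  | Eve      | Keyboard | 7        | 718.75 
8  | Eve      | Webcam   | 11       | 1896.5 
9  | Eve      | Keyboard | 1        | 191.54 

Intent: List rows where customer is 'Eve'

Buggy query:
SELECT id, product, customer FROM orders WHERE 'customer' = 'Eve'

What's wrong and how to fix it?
Bug: Single quotes denote string literals in SQL; the column name is being compared as a constant string

Fix: Remove the quotes around the column name (or use double quotes for an identifier)

Corrected query:
SELECT id, product, customer FROM orders WHERE customer = 'Eve'

Result:
id | product  | customer
---+----------+---------
1  | Monitor  | Eve     
3  | Keyboard | Eve     
4  | Headset  | Eve     
5  | Charger  | Eve     
7  | Keyboard | Eve     
8  | Webcam   | Eve     
9  | Keyboard | Eve     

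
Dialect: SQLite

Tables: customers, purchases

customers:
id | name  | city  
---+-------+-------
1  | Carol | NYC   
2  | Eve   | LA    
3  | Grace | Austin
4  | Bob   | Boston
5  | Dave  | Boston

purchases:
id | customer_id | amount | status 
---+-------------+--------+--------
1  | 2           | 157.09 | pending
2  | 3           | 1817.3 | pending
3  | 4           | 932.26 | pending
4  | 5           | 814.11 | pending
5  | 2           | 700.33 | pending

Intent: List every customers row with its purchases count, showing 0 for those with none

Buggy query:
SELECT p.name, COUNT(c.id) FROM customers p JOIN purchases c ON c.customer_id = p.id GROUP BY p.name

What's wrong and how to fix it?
Bug: An inner join excludes parents with zero children

Fix: Use LEFT JOIN so parents without children still appear (COUNT(c.id) gives 0)

Corrected query:
SELECT p.name, COUNT(c.id) FROM customers p LEFT JOIN purchases c ON c.customer_id = p.id GROUP BY p.name

Result:
name  | COUNT(c.id)
------+------------
Bob   | 1          
Carol | 0          
Dave  | 1          
Eve   | 2          
Grace | 1          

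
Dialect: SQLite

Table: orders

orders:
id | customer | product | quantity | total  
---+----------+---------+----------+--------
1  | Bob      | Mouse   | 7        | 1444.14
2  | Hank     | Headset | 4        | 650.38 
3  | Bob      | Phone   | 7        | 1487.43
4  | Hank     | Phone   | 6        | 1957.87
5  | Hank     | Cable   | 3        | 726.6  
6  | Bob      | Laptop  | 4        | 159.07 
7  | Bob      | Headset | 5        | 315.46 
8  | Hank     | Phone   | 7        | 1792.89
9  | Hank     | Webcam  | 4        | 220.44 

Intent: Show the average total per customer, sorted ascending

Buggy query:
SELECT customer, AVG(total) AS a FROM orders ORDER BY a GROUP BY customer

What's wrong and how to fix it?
Bug: ORDER BY appears before GROUP BY; SQL clause order requires GROUP BY first

Fix: Reorder: SELECT … FROM … GROUP BY … ORDER BY …

Corrected query:
SELECT customer, AVG(total) AS a FROM orders GROUP BY customer ORDER BY a

Result:
customer | a       
---------+---------
Bob      | 851.525 
Hank     | 1069.636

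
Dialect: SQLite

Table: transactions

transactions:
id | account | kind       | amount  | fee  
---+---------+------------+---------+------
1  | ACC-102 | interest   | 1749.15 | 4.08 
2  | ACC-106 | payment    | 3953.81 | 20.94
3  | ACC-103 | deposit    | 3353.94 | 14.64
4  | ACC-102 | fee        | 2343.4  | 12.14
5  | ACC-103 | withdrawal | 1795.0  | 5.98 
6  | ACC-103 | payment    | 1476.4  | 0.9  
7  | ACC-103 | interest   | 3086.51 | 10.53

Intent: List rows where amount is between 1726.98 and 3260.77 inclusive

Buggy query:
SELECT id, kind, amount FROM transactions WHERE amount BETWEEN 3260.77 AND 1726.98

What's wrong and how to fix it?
Bug: BETWEEN expects the lower bound first; with 3260.77 AND 1726.98 the range is empty

Fix: Swap the bounds so the smaller value comes first

Corrected query:
SELECT id, kind, amount FROM transactions WHERE amount BETWEEN 1726.98 AND 3260.77

Result:
id | kind       | amount 
---+------------+--------
1  | interest   | 1749.15
4  | fee        | 2343.4 
5  | withdrawal | 1795   
7  | interest   | 3086.51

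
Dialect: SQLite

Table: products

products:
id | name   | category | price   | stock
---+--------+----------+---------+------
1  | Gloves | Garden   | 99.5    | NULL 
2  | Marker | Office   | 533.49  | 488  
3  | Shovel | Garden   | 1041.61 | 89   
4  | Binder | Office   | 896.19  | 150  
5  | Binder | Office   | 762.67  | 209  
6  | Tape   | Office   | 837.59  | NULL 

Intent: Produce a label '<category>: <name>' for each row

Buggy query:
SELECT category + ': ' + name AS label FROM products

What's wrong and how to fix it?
Bug: SQLite uses || for string concatenation; + coerces text to numbers (yielding 0)

Fix: Replace + with || to concatenate text

Corrected query:
SELECT category || ': ' || name AS label FROM products

Result:
label         
--------------
Garden: Gloves
Office: Marker
Garden: Shovel
Office: Binder
Office: Binder
Office: Tape  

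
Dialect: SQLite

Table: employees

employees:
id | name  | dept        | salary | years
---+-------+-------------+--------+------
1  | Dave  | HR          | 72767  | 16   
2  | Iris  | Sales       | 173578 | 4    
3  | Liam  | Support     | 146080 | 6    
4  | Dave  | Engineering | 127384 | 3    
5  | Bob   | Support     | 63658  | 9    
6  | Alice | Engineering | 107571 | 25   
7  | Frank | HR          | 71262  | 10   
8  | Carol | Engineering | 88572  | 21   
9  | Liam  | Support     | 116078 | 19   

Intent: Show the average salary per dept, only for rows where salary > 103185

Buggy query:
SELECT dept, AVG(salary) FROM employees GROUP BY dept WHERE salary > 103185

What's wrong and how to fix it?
Bug: Row-level WHERE must come before GROUP BY in the clause order

Fix: Move the WHERE clause before GROUP BY

Corrected query:
SELECT dept, AVG(salary) FROM employees WHERE salary > 103185 GROUP BY dept

Result:
dept        | AVG(salary)
------------+------------
Engineering | 117477.5   
Sales       | 173578     
Support     | 131079     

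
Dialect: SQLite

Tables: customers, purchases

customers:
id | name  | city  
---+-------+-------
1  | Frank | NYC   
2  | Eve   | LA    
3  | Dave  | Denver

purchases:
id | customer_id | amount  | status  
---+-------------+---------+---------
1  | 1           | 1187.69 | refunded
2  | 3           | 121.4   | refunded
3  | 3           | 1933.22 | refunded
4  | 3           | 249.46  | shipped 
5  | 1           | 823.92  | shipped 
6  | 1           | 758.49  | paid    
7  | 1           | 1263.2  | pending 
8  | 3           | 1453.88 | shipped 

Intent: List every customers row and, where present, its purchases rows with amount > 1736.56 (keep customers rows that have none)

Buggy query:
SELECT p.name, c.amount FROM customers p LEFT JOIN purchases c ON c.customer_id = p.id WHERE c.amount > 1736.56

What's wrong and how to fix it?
Bug: A WHERE condition on the right-hand table after LEFT JOIN drops unmatched parents

Fix: Move the right-table condition into the ON clause so unmatched parents are kept

Corrected query:
SELECT p.name, c.amount FROM customers p LEFT JOIN purchases c ON c.customer_id = p.id AND c.amount > 1736.56

Result:
name  | amount 
------+--------
Frank | NULL   
Eve   | NULL   
Dave  | 1933.22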